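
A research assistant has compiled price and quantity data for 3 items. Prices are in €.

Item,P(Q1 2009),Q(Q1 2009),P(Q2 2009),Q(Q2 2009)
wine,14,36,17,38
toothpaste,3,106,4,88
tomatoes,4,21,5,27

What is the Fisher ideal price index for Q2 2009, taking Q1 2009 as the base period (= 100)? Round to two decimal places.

Laspeyres component (base-period weights):
ΣP(Q2 2009)Q(Q1 2009) = 17×36 + 4×106 + 5×21 = 612 + 424 + 105 = 1141
ΣP(Q1 2009)Q(Q1 2009) = 14×36 + 3×106 + 4×21 = 504 + 318 + 84 = 906
L = 1141 / 906 × 100 = 125.9382
Paasche component (current-period weights):
ΣP(Q2 2009)Q(Q2 2009) = 17×38 + 4×88 + 5×27 = 646 + 352 + 135 = 1133
ΣP(Q1 2009)Q(Q2 2009) = 14×38 + 3×88 + 4×27 = 532 + 264 + 108 = 904
P = 1133 / 904 × 100 = 125.3319
Fisher = √(L × P) = √(125.9382 × 125.3319) = 125.6347

125.63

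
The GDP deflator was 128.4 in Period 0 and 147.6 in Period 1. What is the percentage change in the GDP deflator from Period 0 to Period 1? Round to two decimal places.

Change = (147.6 − 128.4) / 128.4 × 100
       = 19.2 / 128.4 × 100 = 14.9533%

14.95%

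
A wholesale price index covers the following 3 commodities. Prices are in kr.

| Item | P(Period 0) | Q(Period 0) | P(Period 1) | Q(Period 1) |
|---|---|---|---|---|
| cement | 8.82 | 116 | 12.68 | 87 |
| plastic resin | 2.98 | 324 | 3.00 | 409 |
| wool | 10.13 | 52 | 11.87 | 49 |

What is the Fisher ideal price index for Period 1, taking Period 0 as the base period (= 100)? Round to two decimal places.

Laspeyres component (base-period weights):
ΣP(Period 1)Q(Period 0) = 12.68×116 + 3.00×324 + 11.87×52 = 1470.88 + 972 + 617.24 = 3060.12
ΣP(Period 0)Q(Period 0) = 8.82×116 + 2.98×324 + 10.13×52 = 1023.12 + 965.52 + 526.76 = 2515.4
L = 3060.12 / 2515.4 × 100 = 121.6554
Paasche component (current-period weights):
ΣP(Period 1)Q(Period 1) = 12.68×87 + 3.00×409 + 11.87×49 = 1103.16 + 1227 + 581.63 = 2911.79
ΣP(Period 0)Q(Period 1) = 8.82×87 + 2.98×409 + 10.13×49 = 767.34 + 1218.82 + 496.37 = 2482.53
P = 2911.79 / 2482.53 × 100 = 117.2912
Fisher = √(L × P) = √(121.6554 × 117.2912) = 119.4534

119.45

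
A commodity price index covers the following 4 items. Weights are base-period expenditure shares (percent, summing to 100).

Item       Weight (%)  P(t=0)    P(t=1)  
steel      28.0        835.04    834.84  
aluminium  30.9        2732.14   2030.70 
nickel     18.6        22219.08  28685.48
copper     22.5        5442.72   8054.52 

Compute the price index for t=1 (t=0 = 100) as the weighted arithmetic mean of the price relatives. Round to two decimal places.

steel: 28.0 × (834.84/835.04) = 28.0 × 0.999760 = 27.9933
aluminium: 30.9 × (2030.70/2732.14) = 30.9 × 0.743264 = 22.9668
nickel: 18.6 × (28685.48/22219.08) = 18.6 × 1.291029 = 24.0131
copper: 22.5 × (8054.52/5442.72) = 22.5 × 1.479870 = 33.2971
Index = Σ wᵢ·(p₁ᵢ/p₀ᵢ) = 27.9933 + 22.9668 + 24.0131 + 33.2971 = 108.2704

108.27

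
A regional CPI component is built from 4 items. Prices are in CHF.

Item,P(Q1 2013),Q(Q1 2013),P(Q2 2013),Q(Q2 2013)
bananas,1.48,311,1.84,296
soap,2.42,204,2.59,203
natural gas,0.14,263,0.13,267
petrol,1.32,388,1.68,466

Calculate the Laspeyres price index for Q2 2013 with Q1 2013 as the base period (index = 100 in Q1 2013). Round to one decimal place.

118.9

Laspeyres price index uses base-period quantities as weights.
ΣP(Q2 2013)·Q(Q1 2013) = 1.84×311 + 2.59×204 + 0.13×263 + 1.68×388 = 572.24 + 528.36 + 34.19 + 651.84 = 1786.63
ΣP(Q1 2013)·Q(Q1 2013) = 1.48×311 + 2.42×204 + 0.14×263 + 1.32×388 = 460.28 + 493.68 + 36.82 + 512.16 = 1502.94
Index = 1786.63 / 1502.94 × 100 = 118.8757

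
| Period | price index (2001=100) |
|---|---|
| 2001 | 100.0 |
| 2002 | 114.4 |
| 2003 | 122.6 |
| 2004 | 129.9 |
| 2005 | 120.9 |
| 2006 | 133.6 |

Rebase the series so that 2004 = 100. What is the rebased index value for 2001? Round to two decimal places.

76.98

Rebased(2001) = 100.0 / 129.9 × 100 = 76.9823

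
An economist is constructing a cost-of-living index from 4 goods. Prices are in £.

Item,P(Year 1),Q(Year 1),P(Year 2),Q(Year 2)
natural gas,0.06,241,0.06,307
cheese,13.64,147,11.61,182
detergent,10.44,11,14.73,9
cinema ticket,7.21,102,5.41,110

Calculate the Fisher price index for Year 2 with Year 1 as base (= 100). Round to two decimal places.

Laspeyres component (base-period weights):
ΣP(Year 2)Q(Year 1) = 0.06×241 + 11.61×147 + 14.73×11 + 5.41×102 = 14.46 + 1706.67 + 162.03 + 551.82 = 2434.98
ΣP(Year 1)Q(Year 1) = 0.06×241 + 13.64×147 + 10.44×11 + 7.21×102 = 14.46 + 2005.08 + 114.84 + 735.42 = 2869.8
L = 2434.98 / 2869.8 × 100 = 84.8484
Paasche component (current-period weights):
ΣP(Year 2)Q(Year 2) = 0.06×307 + 11.61×182 + 14.73×9 + 5.41×110 = 18.42 + 2113.02 + 132.57 + 595.1 = 2859.11
ΣP(Year 1)Q(Year 2) = 0.06×307 + 13.64×182 + 10.44×9 + 7.21×110 = 18.42 + 2482.48 + 93.96 + 793.1 = 3387.96
P = 2859.11 / 3387.96 × 100 = 84.3903
Fisher = √(L × P) = √(84.8484 × 84.3903) = 84.6191

84.62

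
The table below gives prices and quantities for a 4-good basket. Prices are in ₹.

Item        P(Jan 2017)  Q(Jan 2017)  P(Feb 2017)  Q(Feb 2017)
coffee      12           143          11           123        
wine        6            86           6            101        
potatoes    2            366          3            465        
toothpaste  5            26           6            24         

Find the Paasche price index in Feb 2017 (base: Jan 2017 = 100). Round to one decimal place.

111.7

Paasche price index uses current-period quantities as weights.
ΣP(Feb 2017)·Q(Feb 2017) = 11×123 + 6×101 + 3×465 + 6×24 = 1353 + 606 + 1395 + 144 = 3498
ΣP(Jan 2017)·Q(Feb 2017) = 12×123 + 6×101 + 2×465 + 5×24 = 1476 + 606 + 930 + 120 = 3132
Index = 3498 / 3132 × 100 = 111.6858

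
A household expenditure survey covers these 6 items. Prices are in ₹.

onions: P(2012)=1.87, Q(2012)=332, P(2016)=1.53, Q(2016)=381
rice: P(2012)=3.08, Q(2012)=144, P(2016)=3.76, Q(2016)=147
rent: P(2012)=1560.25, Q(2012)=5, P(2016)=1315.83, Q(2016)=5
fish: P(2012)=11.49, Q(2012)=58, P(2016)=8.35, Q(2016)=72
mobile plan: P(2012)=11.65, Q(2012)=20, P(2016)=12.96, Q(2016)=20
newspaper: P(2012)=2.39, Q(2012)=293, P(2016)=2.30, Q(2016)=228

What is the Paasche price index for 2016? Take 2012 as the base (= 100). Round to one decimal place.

Paasche price index uses current-period quantities as weights.
ΣP(2016)·Q(2016) = 1.53×381 + 3.76×147 + 1315.83×5 + 8.35×72 + 12.96×20 + 2.30×228 = 582.93 + 552.72 + 6579.15 + 601.2 + 259.2 + 524.4 = 9099.6
ΣP(2012)·Q(2016) = 1.87×381 + 3.08×147 + 1560.25×5 + 11.49×72 + 11.65×20 + 2.39×228 = 712.47 + 452.76 + 7801.25 + 827.28 + 233 + 544.92 = 10571.68
Index = 9099.6 / 10571.68 × 100 = 86.0753

86.1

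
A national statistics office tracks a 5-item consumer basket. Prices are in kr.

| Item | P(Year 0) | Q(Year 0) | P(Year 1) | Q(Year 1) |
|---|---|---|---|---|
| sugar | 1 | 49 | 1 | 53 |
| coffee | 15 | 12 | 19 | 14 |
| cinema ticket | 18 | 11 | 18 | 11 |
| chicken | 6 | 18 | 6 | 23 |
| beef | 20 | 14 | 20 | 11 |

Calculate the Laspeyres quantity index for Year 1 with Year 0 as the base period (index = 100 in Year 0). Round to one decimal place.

Laspeyres quantity index uses base-period prices as weights.
ΣP(Year 0)·Q(Year 1) = 1×53 + 15×14 + 18×11 + 6×23 + 20×11 = 53 + 210 + 198 + 138 + 220 = 819
ΣP(Year 0)·Q(Year 0) = 1×49 + 15×12 + 18×11 + 6×18 + 20×14 = 49 + 180 + 198 + 108 + 280 = 815
Index = 819 / 815 × 100 = 100.4908

100.5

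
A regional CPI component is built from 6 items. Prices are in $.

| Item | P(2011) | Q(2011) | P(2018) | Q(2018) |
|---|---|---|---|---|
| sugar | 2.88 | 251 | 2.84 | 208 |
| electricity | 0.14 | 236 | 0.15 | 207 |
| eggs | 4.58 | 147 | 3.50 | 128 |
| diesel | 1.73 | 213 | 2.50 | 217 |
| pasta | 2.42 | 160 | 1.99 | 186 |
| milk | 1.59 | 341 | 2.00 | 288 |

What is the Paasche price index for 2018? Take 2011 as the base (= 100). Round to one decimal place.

102.4

Paasche price index uses current-period quantities as weights.
ΣP(2018)·Q(2018) = 2.84×208 + 0.15×207 + 3.50×128 + 2.50×217 + 1.99×186 + 2.00×288 = 590.72 + 31.05 + 448 + 542.5 + 370.14 + 576 = 2558.41
ΣP(2011)·Q(2018) = 2.88×208 + 0.14×207 + 4.58×128 + 1.73×217 + 2.42×186 + 1.59×288 = 599.04 + 28.98 + 586.24 + 375.41 + 450.12 + 457.92 = 2497.71
Index = 2558.41 / 2497.71 × 100 = 102.4302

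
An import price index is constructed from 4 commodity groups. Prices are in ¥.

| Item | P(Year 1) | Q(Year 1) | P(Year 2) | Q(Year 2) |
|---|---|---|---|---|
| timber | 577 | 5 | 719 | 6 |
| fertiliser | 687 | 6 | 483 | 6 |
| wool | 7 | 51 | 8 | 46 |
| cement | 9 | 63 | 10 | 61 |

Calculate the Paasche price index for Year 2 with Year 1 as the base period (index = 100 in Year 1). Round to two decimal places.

Paasche price index uses current-period quantities as weights.
ΣP(Year 2)·Q(Year 2) = 719×6 + 483×6 + 8×46 + 10×61 = 4314 + 2898 + 368 + 610 = 8190
ΣP(Year 1)·Q(Year 2) = 577×6 + 687×6 + 7×46 + 9×61 = 3462 + 4122 + 322 + 549 = 8455
Index = 8190 / 8455 × 100 = 96.8658

96.87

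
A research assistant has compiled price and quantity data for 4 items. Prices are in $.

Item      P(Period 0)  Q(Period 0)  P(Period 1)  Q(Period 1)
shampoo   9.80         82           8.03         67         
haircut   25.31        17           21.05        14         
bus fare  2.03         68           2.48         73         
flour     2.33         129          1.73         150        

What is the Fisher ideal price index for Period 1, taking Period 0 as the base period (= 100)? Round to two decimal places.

Laspeyres component (base-period weights):
ΣP(Period 1)Q(Period 0) = 8.03×82 + 21.05×17 + 2.48×68 + 1.73×129 = 658.46 + 357.85 + 168.64 + 223.17 = 1408.12
ΣP(Period 0)Q(Period 0) = 9.80×82 + 25.31×17 + 2.03×68 + 2.33×129 = 803.6 + 430.27 + 138.04 + 300.57 = 1672.48
L = 1408.12 / 1672.48 × 100 = 84.1935
Paasche component (current-period weights):
ΣP(Period 1)Q(Period 1) = 8.03×67 + 21.05×14 + 2.48×73 + 1.73×150 = 538.01 + 294.7 + 181.04 + 259.5 = 1273.25
ΣP(Period 0)Q(Period 1) = 9.80×67 + 25.31×14 + 2.03×73 + 2.33×150 = 656.6 + 354.34 + 148.19 + 349.5 = 1508.63
P = 1273.25 / 1508.63 × 100 = 84.3978
Fisher = √(L × P) = √(84.1935 × 84.3978) = 84.2956

84.30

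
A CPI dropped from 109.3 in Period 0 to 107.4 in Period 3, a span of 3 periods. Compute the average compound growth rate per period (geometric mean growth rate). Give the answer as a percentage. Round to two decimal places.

-0.58%

Growth factor = (107.4/109.3)^(1/3) = (0.982617)^(1/3) = 0.994172
Growth rate = 0.994172 − 1 = -0.005828 = -0.5828%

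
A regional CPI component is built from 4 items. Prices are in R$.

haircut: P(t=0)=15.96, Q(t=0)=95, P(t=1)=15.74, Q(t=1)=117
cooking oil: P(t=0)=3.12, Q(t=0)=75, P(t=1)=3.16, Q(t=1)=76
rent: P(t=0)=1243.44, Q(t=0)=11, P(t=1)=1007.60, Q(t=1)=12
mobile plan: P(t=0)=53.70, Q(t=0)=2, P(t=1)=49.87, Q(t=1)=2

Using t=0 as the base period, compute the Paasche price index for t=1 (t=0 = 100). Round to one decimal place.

83.3

Paasche price index uses current-period quantities as weights.
ΣP(t=1)·Q(t=1) = 15.74×117 + 3.16×76 + 1007.60×12 + 49.87×2 = 1841.58 + 240.16 + 12091.2 + 99.74 = 14272.68
ΣP(t=0)·Q(t=1) = 15.96×117 + 3.12×76 + 1243.44×12 + 53.70×2 = 1867.32 + 237.12 + 14921.28 + 107.4 = 17133.12
Index = 14272.68 / 17133.12 × 100 = 83.3046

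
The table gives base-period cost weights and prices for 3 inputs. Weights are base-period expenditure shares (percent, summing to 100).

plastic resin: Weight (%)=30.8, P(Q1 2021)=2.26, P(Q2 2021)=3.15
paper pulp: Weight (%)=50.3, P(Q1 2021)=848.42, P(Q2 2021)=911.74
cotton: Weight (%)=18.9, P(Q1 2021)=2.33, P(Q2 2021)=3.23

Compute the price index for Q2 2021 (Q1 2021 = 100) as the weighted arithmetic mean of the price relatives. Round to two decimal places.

plastic resin: 30.8 × (3.15/2.26) = 30.8 × 1.393805 = 42.9292
paper pulp: 50.3 × (911.74/848.42) = 50.3 × 1.074633 = 54.0540
cotton: 18.9 × (3.23/2.33) = 18.9 × 1.386266 = 26.2004
Index = Σ wᵢ·(p₁ᵢ/p₀ᵢ) = 42.9292 + 54.0540 + 26.2004 = 123.1837

123.18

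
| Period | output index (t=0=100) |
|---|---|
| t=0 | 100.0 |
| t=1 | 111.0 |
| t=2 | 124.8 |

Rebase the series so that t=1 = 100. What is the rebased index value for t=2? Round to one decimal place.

Rebased(t=2) = 124.8 / 111.0 × 100 = 112.4324

112.4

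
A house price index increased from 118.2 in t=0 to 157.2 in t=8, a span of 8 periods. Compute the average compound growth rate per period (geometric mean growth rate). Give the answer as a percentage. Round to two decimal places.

3.63%

Growth factor = (157.2/118.2)^(1/8) = (1.329949)^(1/8) = 1.036285
Growth rate = 1.036285 − 1 = 0.036285 = 3.6285%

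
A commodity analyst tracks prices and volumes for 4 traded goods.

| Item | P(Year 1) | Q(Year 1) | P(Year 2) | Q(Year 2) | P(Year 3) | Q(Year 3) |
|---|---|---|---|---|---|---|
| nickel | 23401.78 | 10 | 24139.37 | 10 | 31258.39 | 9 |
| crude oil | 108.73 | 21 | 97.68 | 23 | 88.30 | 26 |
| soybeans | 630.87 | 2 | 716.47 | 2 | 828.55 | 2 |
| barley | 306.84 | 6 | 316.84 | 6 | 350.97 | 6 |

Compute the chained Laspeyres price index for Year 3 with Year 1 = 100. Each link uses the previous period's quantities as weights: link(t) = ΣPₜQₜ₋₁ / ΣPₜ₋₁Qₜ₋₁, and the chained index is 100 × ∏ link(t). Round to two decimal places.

132.88

Link Year 1→Year 2:
ΣP(Year 2)Q(Year 1) = 24139.37×10 + 97.68×21 + 716.47×2 + 316.84×6 = 241393.7 + 2051.28 + 1432.94 + 1901.04 = 246778.96
ΣP(Year 1)Q(Year 1) = 23401.78×10 + 108.73×21 + 630.87×2 + 306.84×6 = 234017.8 + 2283.33 + 1261.74 + 1841.04 = 239403.91
link = 246778.96/239403.91 = 1.030806
Link Year 2→Year 3:
ΣP(Year 3)Q(Year 2) = 31258.39×10 + 88.30×23 + 828.55×2 + 350.97×6 = 312583.9 + 2030.9 + 1657.1 + 2105.82 = 318377.72
ΣP(Year 2)Q(Year 2) = 24139.37×10 + 97.68×23 + 716.47×2 + 316.84×6 = 241393.7 + 2246.64 + 1432.94 + 1901.04 = 246974.32
link = 318377.72/246974.32 = 1.289113
Chained index = 100 × 1.030806 × 1.289113 = 132.8825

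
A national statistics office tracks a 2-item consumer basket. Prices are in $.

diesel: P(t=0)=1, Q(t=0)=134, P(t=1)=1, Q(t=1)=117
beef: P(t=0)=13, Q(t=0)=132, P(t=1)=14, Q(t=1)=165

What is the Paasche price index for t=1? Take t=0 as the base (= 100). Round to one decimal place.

Paasche price index uses current-period quantities as weights.
ΣP(t=1)·Q(t=1) = 1×117 + 14×165 = 117 + 2310 = 2427
ΣP(t=0)·Q(t=1) = 1×117 + 13×165 = 117 + 2145 = 2262
Index = 2427 / 2262 × 100 = 107.2944

107.3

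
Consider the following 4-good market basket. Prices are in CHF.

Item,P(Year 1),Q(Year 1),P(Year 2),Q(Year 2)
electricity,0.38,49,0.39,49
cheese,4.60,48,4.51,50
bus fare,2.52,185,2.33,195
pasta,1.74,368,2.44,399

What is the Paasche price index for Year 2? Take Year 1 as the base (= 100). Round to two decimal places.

Paasche price index uses current-period quantities as weights.
ΣP(Year 2)·Q(Year 2) = 0.39×49 + 4.51×50 + 2.33×195 + 2.44×399 = 19.11 + 225.5 + 454.35 + 973.56 = 1672.52
ΣP(Year 1)·Q(Year 2) = 0.38×49 + 4.60×50 + 2.52×195 + 1.74×399 = 18.62 + 230 + 491.4 + 694.26 = 1434.28
Index = 1672.52 / 1434.28 × 100 = 116.6104

116.61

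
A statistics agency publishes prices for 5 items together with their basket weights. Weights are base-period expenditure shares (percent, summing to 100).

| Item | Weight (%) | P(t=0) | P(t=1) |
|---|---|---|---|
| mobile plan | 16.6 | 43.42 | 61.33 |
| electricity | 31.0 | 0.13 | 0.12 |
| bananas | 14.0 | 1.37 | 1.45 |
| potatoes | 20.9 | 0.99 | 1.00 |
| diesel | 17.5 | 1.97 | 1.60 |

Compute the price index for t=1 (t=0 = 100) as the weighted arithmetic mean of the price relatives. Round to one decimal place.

mobile plan: 16.6 × (61.33/43.42) = 16.6 × 1.412483 = 23.4472
electricity: 31.0 × (0.12/0.13) = 31.0 × 0.923077 = 28.6154
bananas: 14.0 × (1.45/1.37) = 14.0 × 1.058394 = 14.8175
potatoes: 20.9 × (1.00/0.99) = 20.9 × 1.010101 = 21.1111
diesel: 17.5 × (1.60/1.97) = 17.5 × 0.812183 = 14.2132
Index = Σ wᵢ·(p₁ᵢ/p₀ᵢ) = 23.4472 + 28.6154 + 14.8175 + 21.1111 + 14.2132 = 102.2044

102.2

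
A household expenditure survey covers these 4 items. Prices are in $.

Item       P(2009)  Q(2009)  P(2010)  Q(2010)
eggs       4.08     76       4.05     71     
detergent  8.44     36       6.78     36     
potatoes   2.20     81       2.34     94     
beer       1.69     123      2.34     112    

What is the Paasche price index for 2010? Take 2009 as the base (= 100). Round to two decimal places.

102.43

Paasche price index uses current-period quantities as weights.
ΣP(2010)·Q(2010) = 4.05×71 + 6.78×36 + 2.34×94 + 2.34×112 = 287.55 + 244.08 + 219.96 + 262.08 = 1013.67
ΣP(2009)·Q(2010) = 4.08×71 + 8.44×36 + 2.20×94 + 1.69×112 = 289.68 + 303.84 + 206.8 + 189.28 = 989.6
Index = 1013.67 / 989.6 × 100 = 102.4323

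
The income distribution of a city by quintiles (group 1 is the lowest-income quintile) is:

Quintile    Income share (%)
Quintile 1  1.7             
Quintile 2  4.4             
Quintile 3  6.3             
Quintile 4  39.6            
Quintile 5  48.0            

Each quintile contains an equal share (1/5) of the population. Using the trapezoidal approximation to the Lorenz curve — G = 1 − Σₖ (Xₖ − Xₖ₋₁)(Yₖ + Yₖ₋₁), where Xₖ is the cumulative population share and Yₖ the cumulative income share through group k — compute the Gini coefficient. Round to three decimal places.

Cumulative income shares Yₖ: 0.0170, 0.0610, 0.1240, 0.5200, 1.0000
Σ (Xₖ−Xₖ₋₁)(Yₖ+Yₖ₋₁) = (1/5)(0.0170+0.0000) + (1/5)(0.0610+0.0170) + (1/5)(0.1240+0.0610) + (1/5)(0.5200+0.1240) + (1/5)(1.0000+0.5200)
  = 0.0034 + 0.0156 + 0.0370 + 0.1288 + 0.3040 = 0.4888
G = 1 − 0.4888 = 0.5112

0.511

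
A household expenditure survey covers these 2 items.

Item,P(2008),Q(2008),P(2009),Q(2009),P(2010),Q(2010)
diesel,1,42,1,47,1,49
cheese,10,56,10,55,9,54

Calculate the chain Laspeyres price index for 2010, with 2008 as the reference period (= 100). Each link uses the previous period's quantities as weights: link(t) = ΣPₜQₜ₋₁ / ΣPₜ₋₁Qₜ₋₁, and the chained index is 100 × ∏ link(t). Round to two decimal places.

90.79

Link 2008→2009:
ΣP(2009)Q(2008) = 1×42 + 10×56 = 42 + 560 = 602
ΣP(2008)Q(2008) = 1×42 + 10×56 = 42 + 560 = 602
link = 602/602 = 1.000000
Link 2009→2010:
ΣP(2010)Q(2009) = 1×47 + 9×55 = 47 + 495 = 542
ΣP(2009)Q(2009) = 1×47 + 10×55 = 47 + 550 = 597
link = 542/597 = 0.907873
Chained index = 100 × 1.000000 × 0.907873 = 90.7873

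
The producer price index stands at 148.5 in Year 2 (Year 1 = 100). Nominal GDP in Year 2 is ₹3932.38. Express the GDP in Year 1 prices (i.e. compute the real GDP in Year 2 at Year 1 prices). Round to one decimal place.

2648.1

Real = Nominal ÷ (Index/100) = 3932.38 ÷ (148.5/100)
     = 3932.38 ÷ 1.485 = 2648.0673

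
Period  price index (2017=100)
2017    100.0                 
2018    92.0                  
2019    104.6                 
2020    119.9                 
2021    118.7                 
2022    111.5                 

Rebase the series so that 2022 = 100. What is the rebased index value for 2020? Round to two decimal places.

Rebased(2020) = 119.9 / 111.5 × 100 = 107.5336

107.53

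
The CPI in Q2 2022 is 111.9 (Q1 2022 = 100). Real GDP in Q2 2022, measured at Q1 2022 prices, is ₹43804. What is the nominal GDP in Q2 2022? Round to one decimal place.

49016.7

Nominal = Real × (Index/100) = 43804 × (111.9/100)
        = 43804 × 1.119 = 49016.6760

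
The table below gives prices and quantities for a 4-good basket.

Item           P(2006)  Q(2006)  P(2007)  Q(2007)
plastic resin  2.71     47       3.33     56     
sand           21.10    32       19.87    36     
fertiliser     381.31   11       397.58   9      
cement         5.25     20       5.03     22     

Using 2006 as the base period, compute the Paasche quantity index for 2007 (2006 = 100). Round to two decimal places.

87.17

Paasche quantity index uses current-period prices as weights.
ΣP(2007)·Q(2007) = 3.33×56 + 19.87×36 + 397.58×9 + 5.03×22 = 186.48 + 715.32 + 3578.22 + 110.66 = 4590.68
ΣP(2007)·Q(2006) = 3.33×47 + 19.87×32 + 397.58×11 + 5.03×20 = 156.51 + 635.84 + 4373.38 + 100.6 = 5266.33
Index = 4590.68 / 5266.33 × 100 = 87.1704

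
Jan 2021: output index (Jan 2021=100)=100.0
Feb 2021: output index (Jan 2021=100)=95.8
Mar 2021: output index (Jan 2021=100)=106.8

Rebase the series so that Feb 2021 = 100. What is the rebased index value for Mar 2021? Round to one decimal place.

111.5

Rebased(Mar 2021) = 106.8 / 95.8 × 100 = 111.4823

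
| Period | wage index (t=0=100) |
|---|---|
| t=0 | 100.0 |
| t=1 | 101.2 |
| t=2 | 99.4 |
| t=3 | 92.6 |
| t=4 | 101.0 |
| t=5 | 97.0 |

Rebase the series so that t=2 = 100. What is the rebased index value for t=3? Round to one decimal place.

93.2

Rebased(t=3) = 92.6 / 99.4 × 100 = 93.1590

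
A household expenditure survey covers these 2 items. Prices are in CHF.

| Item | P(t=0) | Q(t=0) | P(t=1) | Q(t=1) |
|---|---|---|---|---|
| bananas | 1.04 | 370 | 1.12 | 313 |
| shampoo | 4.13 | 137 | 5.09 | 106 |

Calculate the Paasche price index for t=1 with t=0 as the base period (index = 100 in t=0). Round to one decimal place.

Paasche price index uses current-period quantities as weights.
ΣP(t=1)·Q(t=1) = 1.12×313 + 5.09×106 = 350.56 + 539.54 = 890.1
ΣP(t=0)·Q(t=1) = 1.04×313 + 4.13×106 = 325.52 + 437.78 = 763.3
Index = 890.1 / 763.3 × 100 = 116.6121

116.6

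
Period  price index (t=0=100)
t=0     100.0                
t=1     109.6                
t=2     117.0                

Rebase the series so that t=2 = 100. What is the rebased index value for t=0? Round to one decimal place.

Rebased(t=0) = 100.0 / 117.0 × 100 = 85.4701

85.5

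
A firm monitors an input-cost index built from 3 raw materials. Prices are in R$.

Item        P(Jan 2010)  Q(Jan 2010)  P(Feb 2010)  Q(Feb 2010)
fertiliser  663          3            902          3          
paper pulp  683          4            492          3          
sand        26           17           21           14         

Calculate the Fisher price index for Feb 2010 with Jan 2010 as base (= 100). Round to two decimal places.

99.54

Laspeyres component (base-period weights):
ΣP(Feb 2010)Q(Jan 2010) = 902×3 + 492×4 + 21×17 = 2706 + 1968 + 357 = 5031
ΣP(Jan 2010)Q(Jan 2010) = 663×3 + 683×4 + 26×17 = 1989 + 2732 + 442 = 5163
L = 5031 / 5163 × 100 = 97.4433
Paasche component (current-period weights):
ΣP(Feb 2010)Q(Feb 2010) = 902×3 + 492×3 + 21×14 = 2706 + 1476 + 294 = 4476
ΣP(Jan 2010)Q(Feb 2010) = 663×3 + 683×3 + 26×14 = 1989 + 2049 + 364 = 4402
P = 4476 / 4402 × 100 = 101.6811
Fisher = √(L × P) = √(97.4433 × 101.6811) = 99.5397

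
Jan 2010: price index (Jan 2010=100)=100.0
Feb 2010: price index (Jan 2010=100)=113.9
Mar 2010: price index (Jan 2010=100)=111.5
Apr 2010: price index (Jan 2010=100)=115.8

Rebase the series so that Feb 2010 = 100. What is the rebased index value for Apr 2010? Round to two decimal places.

101.67

Rebased(Apr 2010) = 115.8 / 113.9 × 100 = 101.6681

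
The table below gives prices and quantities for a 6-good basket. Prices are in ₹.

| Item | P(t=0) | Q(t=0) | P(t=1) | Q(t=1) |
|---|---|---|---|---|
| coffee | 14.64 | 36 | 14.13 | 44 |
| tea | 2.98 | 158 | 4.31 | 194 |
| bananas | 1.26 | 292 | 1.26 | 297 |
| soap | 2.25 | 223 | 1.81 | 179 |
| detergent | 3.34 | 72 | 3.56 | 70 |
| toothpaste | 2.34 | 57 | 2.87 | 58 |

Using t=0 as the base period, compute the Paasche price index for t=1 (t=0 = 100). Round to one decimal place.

Paasche price index uses current-period quantities as weights.
ΣP(t=1)·Q(t=1) = 14.13×44 + 4.31×194 + 1.26×297 + 1.81×179 + 3.56×70 + 2.87×58 = 621.72 + 836.14 + 374.22 + 323.99 + 249.2 + 166.46 = 2571.73
ΣP(t=0)·Q(t=1) = 14.64×44 + 2.98×194 + 1.26×297 + 2.25×179 + 3.34×70 + 2.34×58 = 644.16 + 578.12 + 374.22 + 402.75 + 233.8 + 135.72 = 2368.77
Index = 2571.73 / 2368.77 × 100 = 108.5682

108.6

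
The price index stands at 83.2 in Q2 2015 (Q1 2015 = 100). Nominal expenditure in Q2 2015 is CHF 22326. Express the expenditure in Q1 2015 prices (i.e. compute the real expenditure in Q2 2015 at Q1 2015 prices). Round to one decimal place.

26834.1

Real = Nominal ÷ (Index/100) = 22326 ÷ (83.2/100)
     = 22326 ÷ 0.832 = 26834.1346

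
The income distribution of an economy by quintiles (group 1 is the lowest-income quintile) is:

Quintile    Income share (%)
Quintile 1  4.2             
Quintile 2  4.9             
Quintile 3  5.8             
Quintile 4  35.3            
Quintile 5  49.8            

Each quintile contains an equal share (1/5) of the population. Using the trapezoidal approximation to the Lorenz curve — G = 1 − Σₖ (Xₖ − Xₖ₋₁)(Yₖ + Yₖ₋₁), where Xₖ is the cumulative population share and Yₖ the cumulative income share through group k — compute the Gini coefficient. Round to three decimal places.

0.486

Cumulative income shares Yₖ: 0.0420, 0.0910, 0.1490, 0.5020, 1.0000
Σ (Xₖ−Xₖ₋₁)(Yₖ+Yₖ₋₁) = (1/5)(0.0420+0.0000) + (1/5)(0.0910+0.0420) + (1/5)(0.1490+0.0910) + (1/5)(0.5020+0.1490) + (1/5)(1.0000+0.5020)
  = 0.0084 + 0.0266 + 0.0480 + 0.1302 + 0.3004 = 0.5136
G = 1 − 0.5136 = 0.4864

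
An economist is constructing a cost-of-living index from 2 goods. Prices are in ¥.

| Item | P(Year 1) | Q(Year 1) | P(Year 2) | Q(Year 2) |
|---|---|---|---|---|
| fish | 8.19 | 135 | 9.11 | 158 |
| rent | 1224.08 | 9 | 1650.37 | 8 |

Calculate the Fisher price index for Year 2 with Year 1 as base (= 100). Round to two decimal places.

Laspeyres component (base-period weights):
ΣP(Year 2)Q(Year 1) = 9.11×135 + 1650.37×9 = 1229.85 + 14853.33 = 16083.18
ΣP(Year 1)Q(Year 1) = 8.19×135 + 1224.08×9 = 1105.65 + 11016.72 = 12122.37
L = 16083.18 / 12122.37 × 100 = 132.6736
Paasche component (current-period weights):
ΣP(Year 2)Q(Year 2) = 9.11×158 + 1650.37×8 = 1439.38 + 13202.96 = 14642.34
ΣP(Year 1)Q(Year 2) = 8.19×158 + 1224.08×8 = 1294.02 + 9792.64 = 11086.66
P = 14642.34 / 11086.66 × 100 = 132.0717
Fisher = √(L × P) = √(132.6736 × 132.0717) = 132.3723

132.37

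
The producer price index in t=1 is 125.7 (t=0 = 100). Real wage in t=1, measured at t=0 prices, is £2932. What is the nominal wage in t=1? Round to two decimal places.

3685.52

Nominal = Real × (Index/100) = 2932 × (125.7/100)
        = 2932 × 1.257 = 3685.5240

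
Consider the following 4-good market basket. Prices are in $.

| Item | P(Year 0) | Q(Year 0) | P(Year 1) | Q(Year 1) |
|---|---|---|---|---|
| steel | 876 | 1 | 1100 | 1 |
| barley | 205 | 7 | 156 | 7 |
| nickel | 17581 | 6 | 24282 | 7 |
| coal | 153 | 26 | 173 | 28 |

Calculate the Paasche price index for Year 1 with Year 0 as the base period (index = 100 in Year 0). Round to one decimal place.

Paasche price index uses current-period quantities as weights.
ΣP(Year 1)·Q(Year 1) = 1100×1 + 156×7 + 24282×7 + 173×28 = 1100 + 1092 + 169974 + 4844 = 177010
ΣP(Year 0)·Q(Year 1) = 876×1 + 205×7 + 17581×7 + 153×28 = 876 + 1435 + 123067 + 4284 = 129662
Index = 177010 / 129662 × 100 = 136.5165

136.5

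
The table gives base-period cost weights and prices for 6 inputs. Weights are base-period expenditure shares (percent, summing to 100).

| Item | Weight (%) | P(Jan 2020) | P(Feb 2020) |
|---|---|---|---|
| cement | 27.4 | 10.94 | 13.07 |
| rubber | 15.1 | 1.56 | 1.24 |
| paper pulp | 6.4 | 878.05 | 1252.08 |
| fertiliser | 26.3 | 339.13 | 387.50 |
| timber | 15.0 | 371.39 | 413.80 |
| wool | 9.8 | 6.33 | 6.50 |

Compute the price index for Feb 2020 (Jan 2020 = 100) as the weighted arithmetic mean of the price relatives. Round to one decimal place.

cement: 27.4 × (13.07/10.94) = 27.4 × 1.194698 = 32.7347
rubber: 15.1 × (1.24/1.56) = 15.1 × 0.794872 = 12.0026
paper pulp: 6.4 × (1252.08/878.05) = 6.4 × 1.425978 = 9.1263
fertiliser: 26.3 × (387.50/339.13) = 26.3 × 1.142630 = 30.0512
timber: 15.0 × (413.80/371.39) = 15.0 × 1.114193 = 16.7129
wool: 9.8 × (6.50/6.33) = 9.8 × 1.026856 = 10.0632
Index = Σ wᵢ·(p₁ᵢ/p₀ᵢ) = 32.7347 + 12.0026 + 9.1263 + 30.0512 + 16.7129 + 10.0632 = 110.6908

110.7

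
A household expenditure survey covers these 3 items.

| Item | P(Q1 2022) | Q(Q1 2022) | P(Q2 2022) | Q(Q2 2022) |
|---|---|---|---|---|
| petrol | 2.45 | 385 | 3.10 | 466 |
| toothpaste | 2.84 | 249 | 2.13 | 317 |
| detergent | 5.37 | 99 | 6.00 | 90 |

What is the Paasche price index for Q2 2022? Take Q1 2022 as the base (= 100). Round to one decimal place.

105.3

Paasche price index uses current-period quantities as weights.
ΣP(Q2 2022)·Q(Q2 2022) = 3.10×466 + 2.13×317 + 6.00×90 = 1444.6 + 675.21 + 540 = 2659.81
ΣP(Q1 2022)·Q(Q2 2022) = 2.45×466 + 2.84×317 + 5.37×90 = 1141.7 + 900.28 + 483.3 = 2525.28
Index = 2659.81 / 2525.28 × 100 = 105.3273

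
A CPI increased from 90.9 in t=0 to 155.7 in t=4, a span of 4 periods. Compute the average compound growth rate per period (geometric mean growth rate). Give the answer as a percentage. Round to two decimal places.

Growth factor = (155.7/90.9)^(1/4) = (1.712871)^(1/4) = 1.144014
Growth rate = 1.144014 − 1 = 0.144014 = 14.4014%

14.40%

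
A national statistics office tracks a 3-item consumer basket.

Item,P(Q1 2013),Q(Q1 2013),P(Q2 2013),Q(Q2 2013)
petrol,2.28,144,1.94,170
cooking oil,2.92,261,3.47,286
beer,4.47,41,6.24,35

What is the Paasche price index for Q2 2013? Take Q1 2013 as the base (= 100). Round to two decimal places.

Paasche price index uses current-period quantities as weights.
ΣP(Q2 2013)·Q(Q2 2013) = 1.94×170 + 3.47×286 + 6.24×35 = 329.8 + 992.42 + 218.4 = 1540.62
ΣP(Q1 2013)·Q(Q2 2013) = 2.28×170 + 2.92×286 + 4.47×35 = 387.6 + 835.12 + 156.45 = 1379.17
Index = 1540.62 / 1379.17 × 100 = 111.7063

111.71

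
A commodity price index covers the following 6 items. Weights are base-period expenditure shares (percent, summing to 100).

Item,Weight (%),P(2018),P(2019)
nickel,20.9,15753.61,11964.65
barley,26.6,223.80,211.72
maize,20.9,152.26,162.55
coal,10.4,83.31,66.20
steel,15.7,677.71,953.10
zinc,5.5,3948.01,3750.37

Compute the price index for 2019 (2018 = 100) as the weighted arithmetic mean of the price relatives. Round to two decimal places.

nickel: 20.9 × (11964.65/15753.61) = 20.9 × 0.759486 = 15.8733
barley: 26.6 × (211.72/223.80) = 26.6 × 0.946023 = 25.1642
maize: 20.9 × (162.55/152.26) = 20.9 × 1.067582 = 22.3125
coal: 10.4 × (66.20/83.31) = 10.4 × 0.794622 = 8.2641
steel: 15.7 × (953.10/677.71) = 15.7 × 1.406354 = 22.0798
zinc: 5.5 × (3750.37/3948.01) = 5.5 × 0.949939 = 5.2247
Index = Σ wᵢ·(p₁ᵢ/p₀ᵢ) = 15.8733 + 25.1642 + 22.3125 + 8.2641 + 22.0798 + 5.2247 = 98.9184

98.92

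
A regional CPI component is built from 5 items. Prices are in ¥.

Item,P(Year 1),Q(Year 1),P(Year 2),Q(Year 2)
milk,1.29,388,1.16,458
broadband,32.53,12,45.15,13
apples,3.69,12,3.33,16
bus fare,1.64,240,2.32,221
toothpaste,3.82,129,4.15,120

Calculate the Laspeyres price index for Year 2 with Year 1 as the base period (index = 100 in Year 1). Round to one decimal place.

116.6

Laspeyres price index uses base-period quantities as weights.
ΣP(Year 2)·Q(Year 1) = 1.16×388 + 45.15×12 + 3.33×12 + 2.32×240 + 4.15×129 = 450.08 + 541.8 + 39.96 + 556.8 + 535.35 = 2123.99
ΣP(Year 1)·Q(Year 1) = 1.29×388 + 32.53×12 + 3.69×12 + 1.64×240 + 3.82×129 = 500.52 + 390.36 + 44.28 + 393.6 + 492.78 = 1821.54
Index = 2123.99 / 1821.54 × 100 = 116.6041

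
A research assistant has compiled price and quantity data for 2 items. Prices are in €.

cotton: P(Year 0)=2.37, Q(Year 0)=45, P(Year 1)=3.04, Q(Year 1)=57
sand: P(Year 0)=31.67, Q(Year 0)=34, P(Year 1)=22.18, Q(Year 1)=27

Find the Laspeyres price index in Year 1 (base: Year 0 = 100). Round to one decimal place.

Laspeyres price index uses base-period quantities as weights.
ΣP(Year 1)·Q(Year 0) = 3.04×45 + 22.18×34 = 136.8 + 754.12 = 890.92
ΣP(Year 0)·Q(Year 0) = 2.37×45 + 31.67×34 = 106.65 + 1076.78 = 1183.43
Index = 890.92 / 1183.43 × 100 = 75.2829

75.3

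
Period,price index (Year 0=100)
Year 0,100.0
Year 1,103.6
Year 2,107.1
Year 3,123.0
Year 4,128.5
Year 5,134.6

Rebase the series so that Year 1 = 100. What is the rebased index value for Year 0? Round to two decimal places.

Rebased(Year 0) = 100.0 / 103.6 × 100 = 96.5251

96.53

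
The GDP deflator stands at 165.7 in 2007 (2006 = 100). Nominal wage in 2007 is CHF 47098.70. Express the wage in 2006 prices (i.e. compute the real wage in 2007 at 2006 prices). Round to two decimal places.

Real = Nominal ÷ (Index/100) = 47098.70 ÷ (165.7/100)
     = 47098.70 ÷ 1.657 = 28424.0797

28424.08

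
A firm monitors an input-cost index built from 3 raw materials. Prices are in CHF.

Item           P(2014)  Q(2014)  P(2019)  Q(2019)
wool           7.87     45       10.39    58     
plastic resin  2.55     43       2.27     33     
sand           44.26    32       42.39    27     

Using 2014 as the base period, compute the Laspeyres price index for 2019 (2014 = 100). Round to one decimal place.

102.2

Laspeyres price index uses base-period quantities as weights.
ΣP(2019)·Q(2014) = 10.39×45 + 2.27×43 + 42.39×32 = 467.55 + 97.61 + 1356.48 = 1921.64
ΣP(2014)·Q(2014) = 7.87×45 + 2.55×43 + 44.26×32 = 354.15 + 109.65 + 1416.32 = 1880.12
Index = 1921.64 / 1880.12 × 100 = 102.2084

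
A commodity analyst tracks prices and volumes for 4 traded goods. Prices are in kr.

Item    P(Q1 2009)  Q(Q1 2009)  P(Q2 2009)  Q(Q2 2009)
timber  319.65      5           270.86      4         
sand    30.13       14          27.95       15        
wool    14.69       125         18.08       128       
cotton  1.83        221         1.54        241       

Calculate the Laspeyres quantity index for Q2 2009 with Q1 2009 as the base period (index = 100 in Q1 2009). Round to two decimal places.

Laspeyres quantity index uses base-period prices as weights.
ΣP(Q1 2009)·Q(Q2 2009) = 319.65×4 + 30.13×15 + 14.69×128 + 1.83×241 = 1278.6 + 451.95 + 1880.32 + 441.03 = 4051.9
ΣP(Q1 2009)·Q(Q1 2009) = 319.65×5 + 30.13×14 + 14.69×125 + 1.83×221 = 1598.25 + 421.82 + 1836.25 + 404.43 = 4260.75
Index = 4051.9 / 4260.75 × 100 = 95.0983

95.10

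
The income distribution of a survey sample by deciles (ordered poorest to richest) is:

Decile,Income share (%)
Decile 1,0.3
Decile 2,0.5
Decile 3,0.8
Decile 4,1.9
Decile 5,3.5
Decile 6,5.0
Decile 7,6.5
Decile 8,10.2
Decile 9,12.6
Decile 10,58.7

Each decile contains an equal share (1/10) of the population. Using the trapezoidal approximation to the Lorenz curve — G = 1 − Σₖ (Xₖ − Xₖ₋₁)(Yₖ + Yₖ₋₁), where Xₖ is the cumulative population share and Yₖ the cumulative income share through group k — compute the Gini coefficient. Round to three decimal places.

0.673

Cumulative income shares Yₖ: 0.0030, 0.0080, 0.0160, 0.0350, 0.0700, 0.1200, 0.1850, 0.2870, 0.4130, 1.0000
Σ (Xₖ−Xₖ₋₁)(Yₖ+Yₖ₋₁) = (1/10)(0.0030+0.0000) + (1/10)(0.0080+0.0030) + (1/10)(0.0160+0.0080) + (1/10)(0.0350+0.0160) + (1/10)(0.0700+0.0350) + (1/10)(0.1200+0.0700) + (1/10)(0.1850+0.1200) + (1/10)(0.2870+0.1850) + (1/10)(0.4130+0.2870) + (1/10)(1.0000+0.4130)
  = 0.0003 + 0.0011 + 0.0024 + 0.0051 + 0.0105 + 0.0190 + 0.0305 + 0.0472 + 0.0700 + 0.1413 = 0.3274
G = 1 − 0.3274 = 0.6726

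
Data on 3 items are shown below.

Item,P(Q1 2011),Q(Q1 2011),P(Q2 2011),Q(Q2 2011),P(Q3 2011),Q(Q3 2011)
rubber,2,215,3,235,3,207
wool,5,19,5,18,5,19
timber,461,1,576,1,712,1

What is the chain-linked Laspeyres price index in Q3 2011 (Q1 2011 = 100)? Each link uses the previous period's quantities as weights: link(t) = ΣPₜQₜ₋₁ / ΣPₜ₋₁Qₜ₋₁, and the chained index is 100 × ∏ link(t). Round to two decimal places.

Link Q1 2011→Q2 2011:
ΣP(Q2 2011)Q(Q1 2011) = 3×215 + 5×19 + 576×1 = 645 + 95 + 576 = 1316
ΣP(Q1 2011)Q(Q1 2011) = 2×215 + 5×19 + 461×1 = 430 + 95 + 461 = 986
link = 1316/986 = 1.334686
Link Q2 2011→Q3 2011:
ΣP(Q3 2011)Q(Q2 2011) = 3×235 + 5×18 + 712×1 = 705 + 90 + 712 = 1507
ΣP(Q2 2011)Q(Q2 2011) = 3×235 + 5×18 + 576×1 = 705 + 90 + 576 = 1371
link = 1507/1371 = 1.099198
Chained index = 100 × 1.334686 × 1.099198 = 146.7083

146.71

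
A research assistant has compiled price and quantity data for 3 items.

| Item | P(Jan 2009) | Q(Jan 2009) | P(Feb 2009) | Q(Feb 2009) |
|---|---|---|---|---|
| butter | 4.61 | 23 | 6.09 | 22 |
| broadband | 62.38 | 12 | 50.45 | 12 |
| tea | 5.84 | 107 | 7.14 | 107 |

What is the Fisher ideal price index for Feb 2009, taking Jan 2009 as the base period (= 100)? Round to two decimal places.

101.98

Laspeyres component (base-period weights):
ΣP(Feb 2009)Q(Jan 2009) = 6.09×23 + 50.45×12 + 7.14×107 = 140.07 + 605.4 + 763.98 = 1509.45
ΣP(Jan 2009)Q(Jan 2009) = 4.61×23 + 62.38×12 + 5.84×107 = 106.03 + 748.56 + 624.88 = 1479.47
L = 1509.45 / 1479.47 × 100 = 102.0264
Paasche component (current-period weights):
ΣP(Feb 2009)Q(Feb 2009) = 6.09×22 + 50.45×12 + 7.14×107 = 133.98 + 605.4 + 763.98 = 1503.36
ΣP(Jan 2009)Q(Feb 2009) = 4.61×22 + 62.38×12 + 5.84×107 = 101.42 + 748.56 + 624.88 = 1474.86
P = 1503.36 / 1474.86 × 100 = 101.9324
Fisher = √(L × P) = √(102.0264 × 101.9324) = 101.9794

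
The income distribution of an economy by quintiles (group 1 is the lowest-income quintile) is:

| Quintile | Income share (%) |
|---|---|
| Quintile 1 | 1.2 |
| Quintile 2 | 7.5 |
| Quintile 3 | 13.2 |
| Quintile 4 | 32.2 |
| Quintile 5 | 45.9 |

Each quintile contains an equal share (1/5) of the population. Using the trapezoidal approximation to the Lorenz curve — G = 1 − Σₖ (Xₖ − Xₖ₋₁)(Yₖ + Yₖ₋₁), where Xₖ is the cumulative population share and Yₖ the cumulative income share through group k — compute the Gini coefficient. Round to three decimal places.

0.456

Cumulative income shares Yₖ: 0.0120, 0.0870, 0.2190, 0.5410, 1.0000
Σ (Xₖ−Xₖ₋₁)(Yₖ+Yₖ₋₁) = (1/5)(0.0120+0.0000) + (1/5)(0.0870+0.0120) + (1/5)(0.2190+0.0870) + (1/5)(0.5410+0.2190) + (1/5)(1.0000+0.5410)
  = 0.0024 + 0.0198 + 0.0612 + 0.1520 + 0.3082 = 0.5436
G = 1 − 0.5436 = 0.4564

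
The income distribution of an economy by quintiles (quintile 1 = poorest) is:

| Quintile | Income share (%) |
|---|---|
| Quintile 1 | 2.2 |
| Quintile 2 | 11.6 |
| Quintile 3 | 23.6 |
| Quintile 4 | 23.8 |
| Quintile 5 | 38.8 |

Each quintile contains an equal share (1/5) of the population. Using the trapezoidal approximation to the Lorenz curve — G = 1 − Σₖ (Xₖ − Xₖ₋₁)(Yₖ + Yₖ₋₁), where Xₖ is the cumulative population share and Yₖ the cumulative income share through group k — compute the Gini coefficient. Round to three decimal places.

Cumulative income shares Yₖ: 0.0220, 0.1380, 0.3740, 0.6120, 1.0000
Σ (Xₖ−Xₖ₋₁)(Yₖ+Yₖ₋₁) = (1/5)(0.0220+0.0000) + (1/5)(0.1380+0.0220) + (1/5)(0.3740+0.1380) + (1/5)(0.6120+0.3740) + (1/5)(1.0000+0.6120)
  = 0.0044 + 0.0320 + 0.1024 + 0.1972 + 0.3224 = 0.6584
G = 1 − 0.6584 = 0.3416

0.342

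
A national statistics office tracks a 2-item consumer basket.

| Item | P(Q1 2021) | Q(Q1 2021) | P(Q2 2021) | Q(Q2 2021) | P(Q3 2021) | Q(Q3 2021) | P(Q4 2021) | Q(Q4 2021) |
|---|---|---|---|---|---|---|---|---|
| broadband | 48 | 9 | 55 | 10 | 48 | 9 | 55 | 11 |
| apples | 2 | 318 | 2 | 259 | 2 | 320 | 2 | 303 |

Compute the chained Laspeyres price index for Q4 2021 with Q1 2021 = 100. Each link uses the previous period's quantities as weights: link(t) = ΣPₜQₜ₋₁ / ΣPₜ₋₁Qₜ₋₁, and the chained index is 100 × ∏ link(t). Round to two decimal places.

Link Q1 2021→Q2 2021:
ΣP(Q2 2021)Q(Q1 2021) = 55×9 + 2×318 = 495 + 636 = 1131
ΣP(Q1 2021)Q(Q1 2021) = 48×9 + 2×318 = 432 + 636 = 1068
link = 1131/1068 = 1.058989
Link Q2 2021→Q3 2021:
ΣP(Q3 2021)Q(Q2 2021) = 48×10 + 2×259 = 480 + 518 = 998
ΣP(Q2 2021)Q(Q2 2021) = 55×10 + 2×259 = 550 + 518 = 1068
link = 998/1068 = 0.934457
Link Q3 2021→Q4 2021:
ΣP(Q4 2021)Q(Q3 2021) = 55×9 + 2×320 = 495 + 640 = 1135
ΣP(Q3 2021)Q(Q3 2021) = 48×9 + 2×320 = 432 + 640 = 1072
link = 1135/1072 = 1.058769
Chained index = 100 × 1.058989 × 0.934457 × 1.058769 = 104.7736

104.77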